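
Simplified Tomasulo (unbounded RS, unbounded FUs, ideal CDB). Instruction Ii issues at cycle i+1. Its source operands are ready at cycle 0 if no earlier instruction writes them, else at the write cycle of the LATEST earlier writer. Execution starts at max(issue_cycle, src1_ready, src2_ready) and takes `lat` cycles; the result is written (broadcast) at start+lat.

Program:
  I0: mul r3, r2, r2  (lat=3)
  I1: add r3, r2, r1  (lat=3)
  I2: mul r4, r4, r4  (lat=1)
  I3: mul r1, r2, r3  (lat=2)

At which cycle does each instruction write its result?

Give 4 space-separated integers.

Answer: 4 5 4 7

Derivation:
I0 mul r3: issue@1 deps=(None,None) exec_start@1 write@4
I1 add r3: issue@2 deps=(None,None) exec_start@2 write@5
I2 mul r4: issue@3 deps=(None,None) exec_start@3 write@4
I3 mul r1: issue@4 deps=(None,1) exec_start@5 write@7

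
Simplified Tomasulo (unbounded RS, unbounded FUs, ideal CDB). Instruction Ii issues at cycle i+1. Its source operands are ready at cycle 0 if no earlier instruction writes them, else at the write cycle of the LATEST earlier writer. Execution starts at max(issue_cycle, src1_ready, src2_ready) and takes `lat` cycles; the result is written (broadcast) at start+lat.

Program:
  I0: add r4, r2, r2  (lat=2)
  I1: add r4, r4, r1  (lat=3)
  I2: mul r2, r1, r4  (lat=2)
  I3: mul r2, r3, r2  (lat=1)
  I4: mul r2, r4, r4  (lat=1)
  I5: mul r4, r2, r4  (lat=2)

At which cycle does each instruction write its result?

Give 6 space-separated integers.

I0 add r4: issue@1 deps=(None,None) exec_start@1 write@3
I1 add r4: issue@2 deps=(0,None) exec_start@3 write@6
I2 mul r2: issue@3 deps=(None,1) exec_start@6 write@8
I3 mul r2: issue@4 deps=(None,2) exec_start@8 write@9
I4 mul r2: issue@5 deps=(1,1) exec_start@6 write@7
I5 mul r4: issue@6 deps=(4,1) exec_start@7 write@9

Answer: 3 6 8 9 7 9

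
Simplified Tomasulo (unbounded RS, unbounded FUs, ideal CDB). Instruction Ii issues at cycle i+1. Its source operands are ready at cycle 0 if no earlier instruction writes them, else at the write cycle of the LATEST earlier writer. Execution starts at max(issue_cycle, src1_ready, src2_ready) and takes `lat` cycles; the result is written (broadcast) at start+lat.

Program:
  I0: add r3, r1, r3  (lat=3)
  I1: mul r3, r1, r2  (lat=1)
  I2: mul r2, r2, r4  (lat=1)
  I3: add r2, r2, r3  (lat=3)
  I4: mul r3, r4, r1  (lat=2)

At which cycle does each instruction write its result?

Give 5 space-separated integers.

I0 add r3: issue@1 deps=(None,None) exec_start@1 write@4
I1 mul r3: issue@2 deps=(None,None) exec_start@2 write@3
I2 mul r2: issue@3 deps=(None,None) exec_start@3 write@4
I3 add r2: issue@4 deps=(2,1) exec_start@4 write@7
I4 mul r3: issue@5 deps=(None,None) exec_start@5 write@7

Answer: 4 3 4 7 7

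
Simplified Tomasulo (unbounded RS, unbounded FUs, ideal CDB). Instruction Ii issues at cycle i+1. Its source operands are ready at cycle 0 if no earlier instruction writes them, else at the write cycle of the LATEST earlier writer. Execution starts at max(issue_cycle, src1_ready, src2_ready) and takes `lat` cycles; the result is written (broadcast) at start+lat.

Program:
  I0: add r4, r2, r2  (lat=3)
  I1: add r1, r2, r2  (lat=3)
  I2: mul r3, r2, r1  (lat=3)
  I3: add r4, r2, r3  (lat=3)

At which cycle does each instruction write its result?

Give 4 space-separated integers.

Answer: 4 5 8 11

Derivation:
I0 add r4: issue@1 deps=(None,None) exec_start@1 write@4
I1 add r1: issue@2 deps=(None,None) exec_start@2 write@5
I2 mul r3: issue@3 deps=(None,1) exec_start@5 write@8
I3 add r4: issue@4 deps=(None,2) exec_start@8 write@11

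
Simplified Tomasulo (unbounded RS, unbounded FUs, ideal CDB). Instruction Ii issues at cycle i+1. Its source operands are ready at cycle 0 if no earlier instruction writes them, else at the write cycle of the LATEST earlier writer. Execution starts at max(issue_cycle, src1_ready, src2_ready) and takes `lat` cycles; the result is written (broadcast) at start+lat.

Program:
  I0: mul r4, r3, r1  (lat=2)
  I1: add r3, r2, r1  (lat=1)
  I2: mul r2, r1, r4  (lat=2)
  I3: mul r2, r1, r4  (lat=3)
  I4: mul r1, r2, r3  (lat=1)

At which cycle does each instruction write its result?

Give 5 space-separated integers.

I0 mul r4: issue@1 deps=(None,None) exec_start@1 write@3
I1 add r3: issue@2 deps=(None,None) exec_start@2 write@3
I2 mul r2: issue@3 deps=(None,0) exec_start@3 write@5
I3 mul r2: issue@4 deps=(None,0) exec_start@4 write@7
I4 mul r1: issue@5 deps=(3,1) exec_start@7 write@8

Answer: 3 3 5 7 8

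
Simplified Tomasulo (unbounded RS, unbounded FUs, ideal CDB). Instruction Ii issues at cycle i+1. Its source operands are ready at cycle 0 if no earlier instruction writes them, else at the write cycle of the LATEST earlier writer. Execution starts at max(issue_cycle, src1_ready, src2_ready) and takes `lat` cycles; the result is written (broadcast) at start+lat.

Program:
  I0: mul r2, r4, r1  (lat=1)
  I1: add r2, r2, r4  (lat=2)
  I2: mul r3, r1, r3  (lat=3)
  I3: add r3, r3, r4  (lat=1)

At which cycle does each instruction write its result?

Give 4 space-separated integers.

Answer: 2 4 6 7

Derivation:
I0 mul r2: issue@1 deps=(None,None) exec_start@1 write@2
I1 add r2: issue@2 deps=(0,None) exec_start@2 write@4
I2 mul r3: issue@3 deps=(None,None) exec_start@3 write@6
I3 add r3: issue@4 deps=(2,None) exec_start@6 write@7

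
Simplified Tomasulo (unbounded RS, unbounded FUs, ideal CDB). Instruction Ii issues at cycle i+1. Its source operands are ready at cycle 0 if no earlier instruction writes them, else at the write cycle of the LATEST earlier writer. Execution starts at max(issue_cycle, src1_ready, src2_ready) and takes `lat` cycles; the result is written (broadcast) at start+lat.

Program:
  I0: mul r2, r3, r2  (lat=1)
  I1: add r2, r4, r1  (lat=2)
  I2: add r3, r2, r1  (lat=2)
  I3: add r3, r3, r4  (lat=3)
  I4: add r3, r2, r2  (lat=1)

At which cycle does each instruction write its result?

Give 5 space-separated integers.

Answer: 2 4 6 9 6

Derivation:
I0 mul r2: issue@1 deps=(None,None) exec_start@1 write@2
I1 add r2: issue@2 deps=(None,None) exec_start@2 write@4
I2 add r3: issue@3 deps=(1,None) exec_start@4 write@6
I3 add r3: issue@4 deps=(2,None) exec_start@6 write@9
I4 add r3: issue@5 deps=(1,1) exec_start@5 write@6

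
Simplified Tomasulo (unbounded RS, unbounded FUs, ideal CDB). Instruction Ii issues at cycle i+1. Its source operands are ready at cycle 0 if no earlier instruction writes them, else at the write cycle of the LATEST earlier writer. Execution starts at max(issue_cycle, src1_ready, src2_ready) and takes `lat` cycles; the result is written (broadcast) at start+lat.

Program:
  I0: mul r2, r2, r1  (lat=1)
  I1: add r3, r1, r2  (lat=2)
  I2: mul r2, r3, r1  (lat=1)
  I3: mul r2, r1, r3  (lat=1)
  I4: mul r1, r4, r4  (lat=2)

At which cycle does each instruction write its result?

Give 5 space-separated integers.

I0 mul r2: issue@1 deps=(None,None) exec_start@1 write@2
I1 add r3: issue@2 deps=(None,0) exec_start@2 write@4
I2 mul r2: issue@3 deps=(1,None) exec_start@4 write@5
I3 mul r2: issue@4 deps=(None,1) exec_start@4 write@5
I4 mul r1: issue@5 deps=(None,None) exec_start@5 write@7

Answer: 2 4 5 5 7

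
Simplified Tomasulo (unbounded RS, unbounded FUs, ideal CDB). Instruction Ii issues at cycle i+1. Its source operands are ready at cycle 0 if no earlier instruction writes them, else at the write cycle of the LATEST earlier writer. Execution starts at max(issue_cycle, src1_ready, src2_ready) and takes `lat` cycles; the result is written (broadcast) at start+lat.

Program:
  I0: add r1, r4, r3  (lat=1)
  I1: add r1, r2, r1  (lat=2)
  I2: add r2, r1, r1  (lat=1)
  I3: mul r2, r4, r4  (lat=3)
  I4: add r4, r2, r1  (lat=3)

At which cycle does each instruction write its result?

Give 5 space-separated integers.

Answer: 2 4 5 7 10

Derivation:
I0 add r1: issue@1 deps=(None,None) exec_start@1 write@2
I1 add r1: issue@2 deps=(None,0) exec_start@2 write@4
I2 add r2: issue@3 deps=(1,1) exec_start@4 write@5
I3 mul r2: issue@4 deps=(None,None) exec_start@4 write@7
I4 add r4: issue@5 deps=(3,1) exec_start@7 write@10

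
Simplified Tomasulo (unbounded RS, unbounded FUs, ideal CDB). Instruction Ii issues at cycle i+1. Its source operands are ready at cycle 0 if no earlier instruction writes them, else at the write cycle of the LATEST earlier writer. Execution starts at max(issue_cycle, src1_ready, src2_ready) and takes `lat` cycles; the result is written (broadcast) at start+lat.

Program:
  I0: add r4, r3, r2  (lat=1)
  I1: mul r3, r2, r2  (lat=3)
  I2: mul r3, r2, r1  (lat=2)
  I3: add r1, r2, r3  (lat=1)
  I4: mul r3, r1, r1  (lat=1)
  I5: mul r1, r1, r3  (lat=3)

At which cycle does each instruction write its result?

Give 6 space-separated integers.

I0 add r4: issue@1 deps=(None,None) exec_start@1 write@2
I1 mul r3: issue@2 deps=(None,None) exec_start@2 write@5
I2 mul r3: issue@3 deps=(None,None) exec_start@3 write@5
I3 add r1: issue@4 deps=(None,2) exec_start@5 write@6
I4 mul r3: issue@5 deps=(3,3) exec_start@6 write@7
I5 mul r1: issue@6 deps=(3,4) exec_start@7 write@10

Answer: 2 5 5 6 7 10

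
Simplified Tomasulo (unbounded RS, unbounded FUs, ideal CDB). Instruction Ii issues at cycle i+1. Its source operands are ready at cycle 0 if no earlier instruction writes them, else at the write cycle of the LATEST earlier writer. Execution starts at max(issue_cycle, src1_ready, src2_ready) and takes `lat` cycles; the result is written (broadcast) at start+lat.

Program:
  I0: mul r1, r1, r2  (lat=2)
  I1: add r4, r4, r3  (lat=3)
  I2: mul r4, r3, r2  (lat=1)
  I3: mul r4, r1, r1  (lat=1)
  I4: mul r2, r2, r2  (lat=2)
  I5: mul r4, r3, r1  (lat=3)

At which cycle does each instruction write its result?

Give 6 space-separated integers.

I0 mul r1: issue@1 deps=(None,None) exec_start@1 write@3
I1 add r4: issue@2 deps=(None,None) exec_start@2 write@5
I2 mul r4: issue@3 deps=(None,None) exec_start@3 write@4
I3 mul r4: issue@4 deps=(0,0) exec_start@4 write@5
I4 mul r2: issue@5 deps=(None,None) exec_start@5 write@7
I5 mul r4: issue@6 deps=(None,0) exec_start@6 write@9

Answer: 3 5 4 5 7 9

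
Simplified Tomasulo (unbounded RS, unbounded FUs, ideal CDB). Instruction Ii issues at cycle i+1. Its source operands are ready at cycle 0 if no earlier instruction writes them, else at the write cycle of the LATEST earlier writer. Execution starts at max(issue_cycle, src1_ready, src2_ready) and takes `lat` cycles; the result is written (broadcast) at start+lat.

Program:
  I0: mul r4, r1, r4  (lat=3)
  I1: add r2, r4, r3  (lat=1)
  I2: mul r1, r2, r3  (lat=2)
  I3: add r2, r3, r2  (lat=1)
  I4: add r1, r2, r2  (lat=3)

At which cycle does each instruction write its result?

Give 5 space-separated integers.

I0 mul r4: issue@1 deps=(None,None) exec_start@1 write@4
I1 add r2: issue@2 deps=(0,None) exec_start@4 write@5
I2 mul r1: issue@3 deps=(1,None) exec_start@5 write@7
I3 add r2: issue@4 deps=(None,1) exec_start@5 write@6
I4 add r1: issue@5 deps=(3,3) exec_start@6 write@9

Answer: 4 5 7 6 9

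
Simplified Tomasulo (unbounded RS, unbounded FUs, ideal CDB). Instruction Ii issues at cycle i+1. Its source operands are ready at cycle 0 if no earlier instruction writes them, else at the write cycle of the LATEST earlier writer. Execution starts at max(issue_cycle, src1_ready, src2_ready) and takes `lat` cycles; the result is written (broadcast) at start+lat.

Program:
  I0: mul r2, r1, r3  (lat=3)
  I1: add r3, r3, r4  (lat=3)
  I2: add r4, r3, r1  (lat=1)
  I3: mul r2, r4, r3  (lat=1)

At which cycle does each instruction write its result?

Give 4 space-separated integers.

Answer: 4 5 6 7

Derivation:
I0 mul r2: issue@1 deps=(None,None) exec_start@1 write@4
I1 add r3: issue@2 deps=(None,None) exec_start@2 write@5
I2 add r4: issue@3 deps=(1,None) exec_start@5 write@6
I3 mul r2: issue@4 deps=(2,1) exec_start@6 write@7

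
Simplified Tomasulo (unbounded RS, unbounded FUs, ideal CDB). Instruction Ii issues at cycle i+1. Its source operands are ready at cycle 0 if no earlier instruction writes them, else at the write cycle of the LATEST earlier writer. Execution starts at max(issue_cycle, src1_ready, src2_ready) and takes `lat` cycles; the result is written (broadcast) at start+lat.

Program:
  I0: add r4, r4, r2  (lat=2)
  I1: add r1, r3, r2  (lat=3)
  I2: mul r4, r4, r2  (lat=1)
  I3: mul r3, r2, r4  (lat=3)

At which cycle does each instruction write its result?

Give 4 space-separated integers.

I0 add r4: issue@1 deps=(None,None) exec_start@1 write@3
I1 add r1: issue@2 deps=(None,None) exec_start@2 write@5
I2 mul r4: issue@3 deps=(0,None) exec_start@3 write@4
I3 mul r3: issue@4 deps=(None,2) exec_start@4 write@7

Answer: 3 5 4 7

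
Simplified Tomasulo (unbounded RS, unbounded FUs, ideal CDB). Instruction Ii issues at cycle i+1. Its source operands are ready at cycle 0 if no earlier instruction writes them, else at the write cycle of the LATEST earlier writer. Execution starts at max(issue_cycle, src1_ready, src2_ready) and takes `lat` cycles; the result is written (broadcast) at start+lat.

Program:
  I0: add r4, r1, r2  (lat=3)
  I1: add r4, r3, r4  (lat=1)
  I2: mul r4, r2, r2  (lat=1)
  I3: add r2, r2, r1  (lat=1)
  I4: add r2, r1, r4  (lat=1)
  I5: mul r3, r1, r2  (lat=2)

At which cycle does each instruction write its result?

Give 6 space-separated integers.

Answer: 4 5 4 5 6 8

Derivation:
I0 add r4: issue@1 deps=(None,None) exec_start@1 write@4
I1 add r4: issue@2 deps=(None,0) exec_start@4 write@5
I2 mul r4: issue@3 deps=(None,None) exec_start@3 write@4
I3 add r2: issue@4 deps=(None,None) exec_start@4 write@5
I4 add r2: issue@5 deps=(None,2) exec_start@5 write@6
I5 mul r3: issue@6 deps=(None,4) exec_start@6 write@8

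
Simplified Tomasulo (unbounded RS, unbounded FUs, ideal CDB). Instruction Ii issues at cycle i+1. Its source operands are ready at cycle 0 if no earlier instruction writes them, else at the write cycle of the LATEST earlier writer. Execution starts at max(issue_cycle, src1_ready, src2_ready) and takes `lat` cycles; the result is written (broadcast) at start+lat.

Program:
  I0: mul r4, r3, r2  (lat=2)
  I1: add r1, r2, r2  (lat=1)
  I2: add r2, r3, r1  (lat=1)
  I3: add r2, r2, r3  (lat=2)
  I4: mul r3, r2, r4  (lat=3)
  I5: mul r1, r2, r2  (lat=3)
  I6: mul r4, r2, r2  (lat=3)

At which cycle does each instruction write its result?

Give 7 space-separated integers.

Answer: 3 3 4 6 9 9 10

Derivation:
I0 mul r4: issue@1 deps=(None,None) exec_start@1 write@3
I1 add r1: issue@2 deps=(None,None) exec_start@2 write@3
I2 add r2: issue@3 deps=(None,1) exec_start@3 write@4
I3 add r2: issue@4 deps=(2,None) exec_start@4 write@6
I4 mul r3: issue@5 deps=(3,0) exec_start@6 write@9
I5 mul r1: issue@6 deps=(3,3) exec_start@6 write@9
I6 mul r4: issue@7 deps=(3,3) exec_start@7 write@10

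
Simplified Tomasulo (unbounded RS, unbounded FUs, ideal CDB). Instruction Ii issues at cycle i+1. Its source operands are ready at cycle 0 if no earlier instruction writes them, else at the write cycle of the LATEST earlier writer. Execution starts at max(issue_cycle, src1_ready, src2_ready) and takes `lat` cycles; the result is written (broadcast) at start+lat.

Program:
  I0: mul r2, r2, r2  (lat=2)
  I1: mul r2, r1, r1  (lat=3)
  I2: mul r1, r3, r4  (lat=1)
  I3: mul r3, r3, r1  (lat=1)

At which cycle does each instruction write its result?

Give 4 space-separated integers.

I0 mul r2: issue@1 deps=(None,None) exec_start@1 write@3
I1 mul r2: issue@2 deps=(None,None) exec_start@2 write@5
I2 mul r1: issue@3 deps=(None,None) exec_start@3 write@4
I3 mul r3: issue@4 deps=(None,2) exec_start@4 write@5

Answer: 3 5 4 5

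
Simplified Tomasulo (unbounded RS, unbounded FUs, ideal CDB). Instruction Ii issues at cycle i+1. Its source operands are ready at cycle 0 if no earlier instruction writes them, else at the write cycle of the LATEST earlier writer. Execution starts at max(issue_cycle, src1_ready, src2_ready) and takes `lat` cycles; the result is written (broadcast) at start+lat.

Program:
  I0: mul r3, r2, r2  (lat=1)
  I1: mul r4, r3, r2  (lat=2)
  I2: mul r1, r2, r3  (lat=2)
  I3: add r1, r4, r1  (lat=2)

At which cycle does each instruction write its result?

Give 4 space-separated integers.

I0 mul r3: issue@1 deps=(None,None) exec_start@1 write@2
I1 mul r4: issue@2 deps=(0,None) exec_start@2 write@4
I2 mul r1: issue@3 deps=(None,0) exec_start@3 write@5
I3 add r1: issue@4 deps=(1,2) exec_start@5 write@7

Answer: 2 4 5 7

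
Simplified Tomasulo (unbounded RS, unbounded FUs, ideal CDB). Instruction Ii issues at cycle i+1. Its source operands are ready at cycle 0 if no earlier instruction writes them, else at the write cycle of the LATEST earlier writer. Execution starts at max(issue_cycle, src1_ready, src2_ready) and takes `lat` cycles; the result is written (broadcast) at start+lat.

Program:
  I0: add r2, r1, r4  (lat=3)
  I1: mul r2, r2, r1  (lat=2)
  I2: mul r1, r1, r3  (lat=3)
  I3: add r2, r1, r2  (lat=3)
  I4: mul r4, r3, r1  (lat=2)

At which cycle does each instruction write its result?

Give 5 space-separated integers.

Answer: 4 6 6 9 8

Derivation:
I0 add r2: issue@1 deps=(None,None) exec_start@1 write@4
I1 mul r2: issue@2 deps=(0,None) exec_start@4 write@6
I2 mul r1: issue@3 deps=(None,None) exec_start@3 write@6
I3 add r2: issue@4 deps=(2,1) exec_start@6 write@9
I4 mul r4: issue@5 deps=(None,2) exec_start@6 write@8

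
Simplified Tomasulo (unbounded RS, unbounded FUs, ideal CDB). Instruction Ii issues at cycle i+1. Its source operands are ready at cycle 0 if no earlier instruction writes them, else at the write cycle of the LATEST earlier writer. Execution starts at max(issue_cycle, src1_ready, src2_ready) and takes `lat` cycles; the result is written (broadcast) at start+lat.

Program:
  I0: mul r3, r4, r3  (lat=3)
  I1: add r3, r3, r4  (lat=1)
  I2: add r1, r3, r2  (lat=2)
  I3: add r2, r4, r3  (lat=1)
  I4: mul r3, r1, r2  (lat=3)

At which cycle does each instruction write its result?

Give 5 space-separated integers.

I0 mul r3: issue@1 deps=(None,None) exec_start@1 write@4
I1 add r3: issue@2 deps=(0,None) exec_start@4 write@5
I2 add r1: issue@3 deps=(1,None) exec_start@5 write@7
I3 add r2: issue@4 deps=(None,1) exec_start@5 write@6
I4 mul r3: issue@5 deps=(2,3) exec_start@7 write@10

Answer: 4 5 7 6 10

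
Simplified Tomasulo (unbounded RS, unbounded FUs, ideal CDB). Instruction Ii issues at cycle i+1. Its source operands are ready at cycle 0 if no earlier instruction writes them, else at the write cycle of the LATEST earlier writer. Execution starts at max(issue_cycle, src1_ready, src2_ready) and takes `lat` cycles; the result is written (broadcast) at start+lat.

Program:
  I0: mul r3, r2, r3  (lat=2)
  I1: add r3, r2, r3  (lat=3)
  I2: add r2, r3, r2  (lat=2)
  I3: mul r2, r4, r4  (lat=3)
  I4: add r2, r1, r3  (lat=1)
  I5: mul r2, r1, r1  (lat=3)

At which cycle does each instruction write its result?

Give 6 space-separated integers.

Answer: 3 6 8 7 7 9

Derivation:
I0 mul r3: issue@1 deps=(None,None) exec_start@1 write@3
I1 add r3: issue@2 deps=(None,0) exec_start@3 write@6
I2 add r2: issue@3 deps=(1,None) exec_start@6 write@8
I3 mul r2: issue@4 deps=(None,None) exec_start@4 write@7
I4 add r2: issue@5 deps=(None,1) exec_start@6 write@7
I5 mul r2: issue@6 deps=(None,None) exec_start@6 write@9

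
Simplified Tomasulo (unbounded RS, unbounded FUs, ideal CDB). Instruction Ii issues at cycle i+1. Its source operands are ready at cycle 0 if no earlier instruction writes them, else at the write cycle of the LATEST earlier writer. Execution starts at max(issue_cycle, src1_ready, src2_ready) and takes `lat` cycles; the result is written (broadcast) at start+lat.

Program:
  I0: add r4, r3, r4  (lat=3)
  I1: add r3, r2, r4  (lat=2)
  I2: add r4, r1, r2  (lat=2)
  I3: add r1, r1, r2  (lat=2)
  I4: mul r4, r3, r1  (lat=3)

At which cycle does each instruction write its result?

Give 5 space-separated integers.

I0 add r4: issue@1 deps=(None,None) exec_start@1 write@4
I1 add r3: issue@2 deps=(None,0) exec_start@4 write@6
I2 add r4: issue@3 deps=(None,None) exec_start@3 write@5
I3 add r1: issue@4 deps=(None,None) exec_start@4 write@6
I4 mul r4: issue@5 deps=(1,3) exec_start@6 write@9

Answer: 4 6 5 6 9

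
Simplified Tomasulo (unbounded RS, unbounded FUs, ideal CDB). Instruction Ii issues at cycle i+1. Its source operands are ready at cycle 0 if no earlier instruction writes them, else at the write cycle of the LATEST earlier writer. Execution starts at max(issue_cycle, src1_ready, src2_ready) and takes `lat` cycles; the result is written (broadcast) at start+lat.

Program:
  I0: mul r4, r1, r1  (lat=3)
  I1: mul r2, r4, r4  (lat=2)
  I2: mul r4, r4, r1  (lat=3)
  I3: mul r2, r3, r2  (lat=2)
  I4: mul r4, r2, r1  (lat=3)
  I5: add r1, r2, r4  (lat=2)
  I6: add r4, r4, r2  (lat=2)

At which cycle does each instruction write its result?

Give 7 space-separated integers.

I0 mul r4: issue@1 deps=(None,None) exec_start@1 write@4
I1 mul r2: issue@2 deps=(0,0) exec_start@4 write@6
I2 mul r4: issue@3 deps=(0,None) exec_start@4 write@7
I3 mul r2: issue@4 deps=(None,1) exec_start@6 write@8
I4 mul r4: issue@5 deps=(3,None) exec_start@8 write@11
I5 add r1: issue@6 deps=(3,4) exec_start@11 write@13
I6 add r4: issue@7 deps=(4,3) exec_start@11 write@13

Answer: 4 6 7 8 11 13 13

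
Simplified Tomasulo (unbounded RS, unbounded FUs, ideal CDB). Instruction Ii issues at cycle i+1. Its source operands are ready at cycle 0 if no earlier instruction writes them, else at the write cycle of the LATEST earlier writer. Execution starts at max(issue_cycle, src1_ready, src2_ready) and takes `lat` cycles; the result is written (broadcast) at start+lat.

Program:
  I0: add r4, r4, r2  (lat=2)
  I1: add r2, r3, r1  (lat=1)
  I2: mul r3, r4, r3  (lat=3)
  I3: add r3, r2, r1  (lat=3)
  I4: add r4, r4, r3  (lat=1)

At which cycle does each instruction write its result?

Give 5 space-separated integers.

Answer: 3 3 6 7 8

Derivation:
I0 add r4: issue@1 deps=(None,None) exec_start@1 write@3
I1 add r2: issue@2 deps=(None,None) exec_start@2 write@3
I2 mul r3: issue@3 deps=(0,None) exec_start@3 write@6
I3 add r3: issue@4 deps=(1,None) exec_start@4 write@7
I4 add r4: issue@5 deps=(0,3) exec_start@7 write@8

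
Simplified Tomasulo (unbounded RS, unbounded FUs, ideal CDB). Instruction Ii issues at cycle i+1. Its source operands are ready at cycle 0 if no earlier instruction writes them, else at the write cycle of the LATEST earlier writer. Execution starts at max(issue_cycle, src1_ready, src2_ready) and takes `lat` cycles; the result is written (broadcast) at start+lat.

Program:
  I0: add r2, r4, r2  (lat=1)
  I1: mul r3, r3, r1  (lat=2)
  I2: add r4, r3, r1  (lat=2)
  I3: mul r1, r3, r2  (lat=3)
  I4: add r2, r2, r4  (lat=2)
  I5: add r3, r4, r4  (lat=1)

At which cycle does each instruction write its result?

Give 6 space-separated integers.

Answer: 2 4 6 7 8 7

Derivation:
I0 add r2: issue@1 deps=(None,None) exec_start@1 write@2
I1 mul r3: issue@2 deps=(None,None) exec_start@2 write@4
I2 add r4: issue@3 deps=(1,None) exec_start@4 write@6
I3 mul r1: issue@4 deps=(1,0) exec_start@4 write@7
I4 add r2: issue@5 deps=(0,2) exec_start@6 write@8
I5 add r3: issue@6 deps=(2,2) exec_start@6 write@7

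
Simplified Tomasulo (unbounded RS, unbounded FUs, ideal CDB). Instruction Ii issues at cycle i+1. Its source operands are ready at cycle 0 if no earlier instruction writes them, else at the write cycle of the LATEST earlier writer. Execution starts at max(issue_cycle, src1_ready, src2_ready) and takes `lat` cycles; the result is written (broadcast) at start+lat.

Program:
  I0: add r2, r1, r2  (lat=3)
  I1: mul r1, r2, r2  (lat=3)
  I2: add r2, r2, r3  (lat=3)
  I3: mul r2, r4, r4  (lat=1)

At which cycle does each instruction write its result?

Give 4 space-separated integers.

Answer: 4 7 7 5

Derivation:
I0 add r2: issue@1 deps=(None,None) exec_start@1 write@4
I1 mul r1: issue@2 deps=(0,0) exec_start@4 write@7
I2 add r2: issue@3 deps=(0,None) exec_start@4 write@7
I3 mul r2: issue@4 deps=(None,None) exec_start@4 write@5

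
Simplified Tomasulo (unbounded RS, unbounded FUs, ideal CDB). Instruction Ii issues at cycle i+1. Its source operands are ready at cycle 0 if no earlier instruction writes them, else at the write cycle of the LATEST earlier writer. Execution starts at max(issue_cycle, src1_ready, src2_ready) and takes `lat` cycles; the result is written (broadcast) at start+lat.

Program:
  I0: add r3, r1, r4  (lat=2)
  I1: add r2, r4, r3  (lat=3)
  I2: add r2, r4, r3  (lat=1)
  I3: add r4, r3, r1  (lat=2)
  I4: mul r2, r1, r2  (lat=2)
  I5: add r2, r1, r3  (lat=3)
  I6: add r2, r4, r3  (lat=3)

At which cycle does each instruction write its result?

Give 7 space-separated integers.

I0 add r3: issue@1 deps=(None,None) exec_start@1 write@3
I1 add r2: issue@2 deps=(None,0) exec_start@3 write@6
I2 add r2: issue@3 deps=(None,0) exec_start@3 write@4
I3 add r4: issue@4 deps=(0,None) exec_start@4 write@6
I4 mul r2: issue@5 deps=(None,2) exec_start@5 write@7
I5 add r2: issue@6 deps=(None,0) exec_start@6 write@9
I6 add r2: issue@7 deps=(3,0) exec_start@7 write@10

Answer: 3 6 4 6 7 9 10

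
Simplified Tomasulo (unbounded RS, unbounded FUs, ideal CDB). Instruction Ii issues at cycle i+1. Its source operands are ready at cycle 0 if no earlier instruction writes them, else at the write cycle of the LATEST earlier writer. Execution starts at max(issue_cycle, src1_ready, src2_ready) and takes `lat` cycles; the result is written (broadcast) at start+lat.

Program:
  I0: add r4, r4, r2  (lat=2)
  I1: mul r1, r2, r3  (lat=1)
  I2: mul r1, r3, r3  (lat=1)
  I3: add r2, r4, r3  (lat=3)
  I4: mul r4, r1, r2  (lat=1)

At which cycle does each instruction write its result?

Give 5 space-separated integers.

Answer: 3 3 4 7 8

Derivation:
I0 add r4: issue@1 deps=(None,None) exec_start@1 write@3
I1 mul r1: issue@2 deps=(None,None) exec_start@2 write@3
I2 mul r1: issue@3 deps=(None,None) exec_start@3 write@4
I3 add r2: issue@4 deps=(0,None) exec_start@4 write@7
I4 mul r4: issue@5 deps=(2,3) exec_start@7 write@8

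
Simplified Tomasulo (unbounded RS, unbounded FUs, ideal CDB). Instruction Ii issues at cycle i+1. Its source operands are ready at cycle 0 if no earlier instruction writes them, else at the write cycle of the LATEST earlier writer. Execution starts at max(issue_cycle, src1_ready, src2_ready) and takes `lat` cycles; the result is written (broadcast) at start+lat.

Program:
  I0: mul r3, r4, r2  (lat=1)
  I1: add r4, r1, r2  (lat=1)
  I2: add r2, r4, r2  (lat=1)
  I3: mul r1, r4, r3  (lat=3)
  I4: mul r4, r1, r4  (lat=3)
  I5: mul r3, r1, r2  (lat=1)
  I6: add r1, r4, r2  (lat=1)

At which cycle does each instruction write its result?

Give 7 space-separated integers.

I0 mul r3: issue@1 deps=(None,None) exec_start@1 write@2
I1 add r4: issue@2 deps=(None,None) exec_start@2 write@3
I2 add r2: issue@3 deps=(1,None) exec_start@3 write@4
I3 mul r1: issue@4 deps=(1,0) exec_start@4 write@7
I4 mul r4: issue@5 deps=(3,1) exec_start@7 write@10
I5 mul r3: issue@6 deps=(3,2) exec_start@7 write@8
I6 add r1: issue@7 deps=(4,2) exec_start@10 write@11

Answer: 2 3 4 7 10 8 11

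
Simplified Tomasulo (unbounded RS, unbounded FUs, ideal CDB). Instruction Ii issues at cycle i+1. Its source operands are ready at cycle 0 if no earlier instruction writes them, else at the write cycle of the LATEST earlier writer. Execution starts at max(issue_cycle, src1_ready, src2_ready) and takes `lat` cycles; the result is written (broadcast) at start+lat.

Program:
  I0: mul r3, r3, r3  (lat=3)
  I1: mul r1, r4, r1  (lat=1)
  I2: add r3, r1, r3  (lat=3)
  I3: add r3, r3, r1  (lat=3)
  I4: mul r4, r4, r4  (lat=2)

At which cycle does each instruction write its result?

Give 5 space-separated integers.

Answer: 4 3 7 10 7

Derivation:
I0 mul r3: issue@1 deps=(None,None) exec_start@1 write@4
I1 mul r1: issue@2 deps=(None,None) exec_start@2 write@3
I2 add r3: issue@3 deps=(1,0) exec_start@4 write@7
I3 add r3: issue@4 deps=(2,1) exec_start@7 write@10
I4 mul r4: issue@5 deps=(None,None) exec_start@5 write@7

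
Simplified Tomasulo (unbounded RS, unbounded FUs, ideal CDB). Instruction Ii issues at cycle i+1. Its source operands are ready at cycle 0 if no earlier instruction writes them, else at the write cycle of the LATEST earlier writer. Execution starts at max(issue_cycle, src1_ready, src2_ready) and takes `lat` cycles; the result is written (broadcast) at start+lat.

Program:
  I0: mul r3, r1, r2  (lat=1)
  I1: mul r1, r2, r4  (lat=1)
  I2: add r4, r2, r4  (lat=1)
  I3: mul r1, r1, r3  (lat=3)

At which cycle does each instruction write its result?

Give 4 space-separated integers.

Answer: 2 3 4 7

Derivation:
I0 mul r3: issue@1 deps=(None,None) exec_start@1 write@2
I1 mul r1: issue@2 deps=(None,None) exec_start@2 write@3
I2 add r4: issue@3 deps=(None,None) exec_start@3 write@4
I3 mul r1: issue@4 deps=(1,0) exec_start@4 write@7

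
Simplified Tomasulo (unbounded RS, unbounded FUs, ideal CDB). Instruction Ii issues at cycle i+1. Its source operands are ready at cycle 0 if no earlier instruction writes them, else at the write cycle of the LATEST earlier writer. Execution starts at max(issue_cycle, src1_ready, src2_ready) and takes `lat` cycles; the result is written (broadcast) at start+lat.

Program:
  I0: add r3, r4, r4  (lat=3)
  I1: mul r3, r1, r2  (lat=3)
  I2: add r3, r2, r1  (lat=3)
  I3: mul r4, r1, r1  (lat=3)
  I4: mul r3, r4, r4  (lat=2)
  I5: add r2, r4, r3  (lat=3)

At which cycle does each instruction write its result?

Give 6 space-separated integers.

I0 add r3: issue@1 deps=(None,None) exec_start@1 write@4
I1 mul r3: issue@2 deps=(None,None) exec_start@2 write@5
I2 add r3: issue@3 deps=(None,None) exec_start@3 write@6
I3 mul r4: issue@4 deps=(None,None) exec_start@4 write@7
I4 mul r3: issue@5 deps=(3,3) exec_start@7 write@9
I5 add r2: issue@6 deps=(3,4) exec_start@9 write@12

Answer: 4 5 6 7 9 12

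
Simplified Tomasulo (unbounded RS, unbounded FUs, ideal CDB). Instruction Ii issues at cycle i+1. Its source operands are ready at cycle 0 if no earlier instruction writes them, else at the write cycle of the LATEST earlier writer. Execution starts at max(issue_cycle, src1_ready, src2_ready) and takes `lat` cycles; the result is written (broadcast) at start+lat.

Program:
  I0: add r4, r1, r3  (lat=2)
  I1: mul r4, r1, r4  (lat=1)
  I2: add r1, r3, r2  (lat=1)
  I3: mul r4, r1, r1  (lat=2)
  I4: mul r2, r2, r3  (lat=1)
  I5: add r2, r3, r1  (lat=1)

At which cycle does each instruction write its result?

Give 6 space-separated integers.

I0 add r4: issue@1 deps=(None,None) exec_start@1 write@3
I1 mul r4: issue@2 deps=(None,0) exec_start@3 write@4
I2 add r1: issue@3 deps=(None,None) exec_start@3 write@4
I3 mul r4: issue@4 deps=(2,2) exec_start@4 write@6
I4 mul r2: issue@5 deps=(None,None) exec_start@5 write@6
I5 add r2: issue@6 deps=(None,2) exec_start@6 write@7

Answer: 3 4 4 6 6 7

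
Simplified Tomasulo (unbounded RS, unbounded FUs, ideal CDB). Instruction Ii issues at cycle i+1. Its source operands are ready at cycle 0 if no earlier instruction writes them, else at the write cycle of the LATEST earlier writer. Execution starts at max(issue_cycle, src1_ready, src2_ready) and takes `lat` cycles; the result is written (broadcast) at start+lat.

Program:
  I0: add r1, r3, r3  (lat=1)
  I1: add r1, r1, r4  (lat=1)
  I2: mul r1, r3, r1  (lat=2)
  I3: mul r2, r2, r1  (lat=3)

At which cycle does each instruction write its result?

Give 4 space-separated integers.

Answer: 2 3 5 8

Derivation:
I0 add r1: issue@1 deps=(None,None) exec_start@1 write@2
I1 add r1: issue@2 deps=(0,None) exec_start@2 write@3
I2 mul r1: issue@3 deps=(None,1) exec_start@3 write@5
I3 mul r2: issue@4 deps=(None,2) exec_start@5 write@8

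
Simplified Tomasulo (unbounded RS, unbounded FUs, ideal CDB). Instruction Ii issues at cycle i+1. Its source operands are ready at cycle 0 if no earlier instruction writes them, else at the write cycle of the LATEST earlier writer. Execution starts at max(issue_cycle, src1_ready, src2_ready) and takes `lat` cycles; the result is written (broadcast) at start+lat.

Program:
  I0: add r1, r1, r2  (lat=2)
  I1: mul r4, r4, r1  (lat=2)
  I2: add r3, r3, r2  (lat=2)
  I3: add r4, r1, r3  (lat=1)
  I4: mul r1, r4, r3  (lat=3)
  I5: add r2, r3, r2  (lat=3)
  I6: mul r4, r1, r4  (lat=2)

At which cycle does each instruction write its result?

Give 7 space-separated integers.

Answer: 3 5 5 6 9 9 11

Derivation:
I0 add r1: issue@1 deps=(None,None) exec_start@1 write@3
I1 mul r4: issue@2 deps=(None,0) exec_start@3 write@5
I2 add r3: issue@3 deps=(None,None) exec_start@3 write@5
I3 add r4: issue@4 deps=(0,2) exec_start@5 write@6
I4 mul r1: issue@5 deps=(3,2) exec_start@6 write@9
I5 add r2: issue@6 deps=(2,None) exec_start@6 write@9
I6 mul r4: issue@7 deps=(4,3) exec_start@9 write@11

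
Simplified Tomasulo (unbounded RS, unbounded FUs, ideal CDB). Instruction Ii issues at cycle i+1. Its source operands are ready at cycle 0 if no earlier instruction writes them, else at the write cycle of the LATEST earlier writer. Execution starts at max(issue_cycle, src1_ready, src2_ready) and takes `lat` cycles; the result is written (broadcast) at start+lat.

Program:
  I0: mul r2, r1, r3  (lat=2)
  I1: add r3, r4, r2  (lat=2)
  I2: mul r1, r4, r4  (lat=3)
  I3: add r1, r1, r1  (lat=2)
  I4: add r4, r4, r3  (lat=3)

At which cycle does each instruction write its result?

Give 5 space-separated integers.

Answer: 3 5 6 8 8

Derivation:
I0 mul r2: issue@1 deps=(None,None) exec_start@1 write@3
I1 add r3: issue@2 deps=(None,0) exec_start@3 write@5
I2 mul r1: issue@3 deps=(None,None) exec_start@3 write@6
I3 add r1: issue@4 deps=(2,2) exec_start@6 write@8
I4 add r4: issue@5 deps=(None,1) exec_start@5 write@8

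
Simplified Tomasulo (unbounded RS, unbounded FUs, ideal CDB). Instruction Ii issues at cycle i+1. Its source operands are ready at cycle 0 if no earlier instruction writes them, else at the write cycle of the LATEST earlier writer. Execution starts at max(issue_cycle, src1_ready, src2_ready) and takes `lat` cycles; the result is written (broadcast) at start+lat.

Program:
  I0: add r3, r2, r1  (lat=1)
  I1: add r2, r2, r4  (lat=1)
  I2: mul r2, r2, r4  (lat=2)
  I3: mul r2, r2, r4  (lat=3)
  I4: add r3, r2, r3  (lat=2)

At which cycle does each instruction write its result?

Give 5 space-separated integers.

Answer: 2 3 5 8 10

Derivation:
I0 add r3: issue@1 deps=(None,None) exec_start@1 write@2
I1 add r2: issue@2 deps=(None,None) exec_start@2 write@3
I2 mul r2: issue@3 deps=(1,None) exec_start@3 write@5
I3 mul r2: issue@4 deps=(2,None) exec_start@5 write@8
I4 add r3: issue@5 deps=(3,0) exec_start@8 write@10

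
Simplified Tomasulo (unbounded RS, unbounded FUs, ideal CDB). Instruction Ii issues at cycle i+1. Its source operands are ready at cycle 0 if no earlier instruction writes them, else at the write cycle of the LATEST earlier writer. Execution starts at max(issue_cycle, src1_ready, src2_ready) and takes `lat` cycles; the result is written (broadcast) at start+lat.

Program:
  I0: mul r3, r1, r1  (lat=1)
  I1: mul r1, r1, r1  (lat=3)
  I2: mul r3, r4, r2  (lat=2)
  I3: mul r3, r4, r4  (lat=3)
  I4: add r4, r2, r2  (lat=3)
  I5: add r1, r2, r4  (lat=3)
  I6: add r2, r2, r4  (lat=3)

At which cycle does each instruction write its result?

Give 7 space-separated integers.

Answer: 2 5 5 7 8 11 11

Derivation:
I0 mul r3: issue@1 deps=(None,None) exec_start@1 write@2
I1 mul r1: issue@2 deps=(None,None) exec_start@2 write@5
I2 mul r3: issue@3 deps=(None,None) exec_start@3 write@5
I3 mul r3: issue@4 deps=(None,None) exec_start@4 write@7
I4 add r4: issue@5 deps=(None,None) exec_start@5 write@8
I5 add r1: issue@6 deps=(None,4) exec_start@8 write@11
I6 add r2: issue@7 deps=(None,4) exec_start@8 write@11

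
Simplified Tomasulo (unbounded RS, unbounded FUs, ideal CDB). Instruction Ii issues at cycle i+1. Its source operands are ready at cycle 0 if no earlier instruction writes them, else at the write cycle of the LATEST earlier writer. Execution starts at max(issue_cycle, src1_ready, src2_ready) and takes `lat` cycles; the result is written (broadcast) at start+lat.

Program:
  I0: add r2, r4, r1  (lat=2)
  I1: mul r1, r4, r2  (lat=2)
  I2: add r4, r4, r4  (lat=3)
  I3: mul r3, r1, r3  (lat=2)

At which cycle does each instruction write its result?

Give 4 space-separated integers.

I0 add r2: issue@1 deps=(None,None) exec_start@1 write@3
I1 mul r1: issue@2 deps=(None,0) exec_start@3 write@5
I2 add r4: issue@3 deps=(None,None) exec_start@3 write@6
I3 mul r3: issue@4 deps=(1,None) exec_start@5 write@7

Answer: 3 5 6 7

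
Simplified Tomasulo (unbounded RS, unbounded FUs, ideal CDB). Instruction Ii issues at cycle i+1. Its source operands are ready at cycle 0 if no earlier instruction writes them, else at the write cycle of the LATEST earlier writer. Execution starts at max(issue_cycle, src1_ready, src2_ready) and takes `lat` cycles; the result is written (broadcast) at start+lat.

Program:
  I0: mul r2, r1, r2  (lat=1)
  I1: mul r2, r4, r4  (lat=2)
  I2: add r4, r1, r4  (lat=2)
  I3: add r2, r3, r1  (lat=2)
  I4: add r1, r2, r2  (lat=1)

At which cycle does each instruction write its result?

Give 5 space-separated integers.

Answer: 2 4 5 6 7

Derivation:
I0 mul r2: issue@1 deps=(None,None) exec_start@1 write@2
I1 mul r2: issue@2 deps=(None,None) exec_start@2 write@4
I2 add r4: issue@3 deps=(None,None) exec_start@3 write@5
I3 add r2: issue@4 deps=(None,None) exec_start@4 write@6
I4 add r1: issue@5 deps=(3,3) exec_start@6 write@7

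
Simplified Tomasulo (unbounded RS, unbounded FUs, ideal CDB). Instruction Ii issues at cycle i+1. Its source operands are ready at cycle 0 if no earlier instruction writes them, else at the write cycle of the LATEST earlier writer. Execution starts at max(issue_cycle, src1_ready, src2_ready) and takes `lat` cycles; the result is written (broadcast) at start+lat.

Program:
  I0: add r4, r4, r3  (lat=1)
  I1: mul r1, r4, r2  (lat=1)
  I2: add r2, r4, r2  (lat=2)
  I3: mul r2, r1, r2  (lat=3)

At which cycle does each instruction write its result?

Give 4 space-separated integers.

I0 add r4: issue@1 deps=(None,None) exec_start@1 write@2
I1 mul r1: issue@2 deps=(0,None) exec_start@2 write@3
I2 add r2: issue@3 deps=(0,None) exec_start@3 write@5
I3 mul r2: issue@4 deps=(1,2) exec_start@5 write@8

Answer: 2 3 5 8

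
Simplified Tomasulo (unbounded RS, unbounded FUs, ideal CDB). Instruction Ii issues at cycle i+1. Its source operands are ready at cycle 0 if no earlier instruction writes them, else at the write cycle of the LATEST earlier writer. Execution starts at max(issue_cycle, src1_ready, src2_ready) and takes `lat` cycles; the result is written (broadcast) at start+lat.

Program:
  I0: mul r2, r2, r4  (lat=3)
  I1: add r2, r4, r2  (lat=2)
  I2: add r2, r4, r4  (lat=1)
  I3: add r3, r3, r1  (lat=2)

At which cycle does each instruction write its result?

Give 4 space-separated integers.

I0 mul r2: issue@1 deps=(None,None) exec_start@1 write@4
I1 add r2: issue@2 deps=(None,0) exec_start@4 write@6
I2 add r2: issue@3 deps=(None,None) exec_start@3 write@4
I3 add r3: issue@4 deps=(None,None) exec_start@4 write@6

Answer: 4 6 4 6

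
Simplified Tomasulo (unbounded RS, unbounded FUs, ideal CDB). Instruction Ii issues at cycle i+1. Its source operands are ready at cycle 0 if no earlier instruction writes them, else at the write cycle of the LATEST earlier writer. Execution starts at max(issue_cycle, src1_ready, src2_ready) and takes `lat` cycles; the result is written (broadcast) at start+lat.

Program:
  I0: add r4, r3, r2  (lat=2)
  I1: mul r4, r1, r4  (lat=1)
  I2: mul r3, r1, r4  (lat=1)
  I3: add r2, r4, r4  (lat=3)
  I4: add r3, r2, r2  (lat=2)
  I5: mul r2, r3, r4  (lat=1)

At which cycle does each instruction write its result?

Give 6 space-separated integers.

I0 add r4: issue@1 deps=(None,None) exec_start@1 write@3
I1 mul r4: issue@2 deps=(None,0) exec_start@3 write@4
I2 mul r3: issue@3 deps=(None,1) exec_start@4 write@5
I3 add r2: issue@4 deps=(1,1) exec_start@4 write@7
I4 add r3: issue@5 deps=(3,3) exec_start@7 write@9
I5 mul r2: issue@6 deps=(4,1) exec_start@9 write@10

Answer: 3 4 5 7 9 10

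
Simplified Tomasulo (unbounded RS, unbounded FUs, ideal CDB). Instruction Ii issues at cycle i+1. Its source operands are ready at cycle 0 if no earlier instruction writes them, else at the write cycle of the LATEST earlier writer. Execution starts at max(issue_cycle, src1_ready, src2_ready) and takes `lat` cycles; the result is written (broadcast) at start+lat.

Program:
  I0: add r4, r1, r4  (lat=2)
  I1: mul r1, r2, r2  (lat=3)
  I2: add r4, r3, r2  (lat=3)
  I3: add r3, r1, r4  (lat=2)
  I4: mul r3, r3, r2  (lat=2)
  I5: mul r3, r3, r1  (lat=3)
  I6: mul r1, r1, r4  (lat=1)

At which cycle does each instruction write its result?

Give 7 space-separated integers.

I0 add r4: issue@1 deps=(None,None) exec_start@1 write@3
I1 mul r1: issue@2 deps=(None,None) exec_start@2 write@5
I2 add r4: issue@3 deps=(None,None) exec_start@3 write@6
I3 add r3: issue@4 deps=(1,2) exec_start@6 write@8
I4 mul r3: issue@5 deps=(3,None) exec_start@8 write@10
I5 mul r3: issue@6 deps=(4,1) exec_start@10 write@13
I6 mul r1: issue@7 deps=(1,2) exec_start@7 write@8

Answer: 3 5 6 8 10 13 8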